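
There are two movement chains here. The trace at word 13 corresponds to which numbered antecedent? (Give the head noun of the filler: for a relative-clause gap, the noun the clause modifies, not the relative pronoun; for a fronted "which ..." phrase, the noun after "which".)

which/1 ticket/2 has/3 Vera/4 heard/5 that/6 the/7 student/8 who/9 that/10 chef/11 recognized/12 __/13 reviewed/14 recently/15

8

The marked gap is inside the relative clause, the direct object of "recognized".
Its filler is the head noun "student" (via "who"), at word 8.
(The other dependency links word 2 to a gap after word 14.)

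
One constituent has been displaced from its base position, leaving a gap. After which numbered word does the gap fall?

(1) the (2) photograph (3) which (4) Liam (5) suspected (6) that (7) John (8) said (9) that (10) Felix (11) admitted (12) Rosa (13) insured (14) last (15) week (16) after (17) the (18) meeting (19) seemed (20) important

13

The displaced element is "the photograph" (word 2).
It is linked across 3 clause boundaries (that → that → Ø).
It functions as the direct object of "insured", so the gap sits immediately after word 13 ("insured").
Base order: Liam suspected that John said that Felix admitted Rosa insured the photograph last week after the meeting.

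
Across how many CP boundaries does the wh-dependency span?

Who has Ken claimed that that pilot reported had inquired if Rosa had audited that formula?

2

"who" is extracted from the subject of "inquired".
Boundaries crossed, outermost first: [that], [Ø] — 2 in total.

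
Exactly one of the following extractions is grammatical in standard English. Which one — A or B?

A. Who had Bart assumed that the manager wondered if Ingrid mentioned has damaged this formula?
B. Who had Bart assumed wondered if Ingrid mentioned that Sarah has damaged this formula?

In A, the wh-phrase is extracted from inside a wh-island (introduced by "if"), which blocks movement.
In B, the extraction path crosses only that-complement boundaries, which are transparent.
So B is grammatical.

B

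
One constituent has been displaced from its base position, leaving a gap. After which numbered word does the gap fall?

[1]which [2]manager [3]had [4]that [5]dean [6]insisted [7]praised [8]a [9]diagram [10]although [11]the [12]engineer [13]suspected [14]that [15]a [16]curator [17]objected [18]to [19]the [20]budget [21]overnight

The displaced element is "which manager" (word 2).
It is linked across 1 clause boundary (Ø).
It functions as the subject of "praised", so the gap sits immediately after word 6 ("insisted").
Base order: That dean had insisted that which manager praised a diagram although the engineer suspected that a curator objected to the budget overnight.

6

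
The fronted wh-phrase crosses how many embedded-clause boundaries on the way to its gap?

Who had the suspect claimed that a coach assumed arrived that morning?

2

"who" is extracted from the subject of "arrived".
Boundaries crossed, outermost first: [that], [Ø] — 2 in total.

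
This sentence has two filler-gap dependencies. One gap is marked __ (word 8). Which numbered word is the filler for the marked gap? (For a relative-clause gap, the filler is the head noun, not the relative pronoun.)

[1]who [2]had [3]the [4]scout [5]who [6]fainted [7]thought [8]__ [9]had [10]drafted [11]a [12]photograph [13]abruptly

The marked gap is the subject of "drafted".
Its filler is the fronted wh-phrase "who", at word 1.
(The other dependency links word 4 to a gap after word 5.)

1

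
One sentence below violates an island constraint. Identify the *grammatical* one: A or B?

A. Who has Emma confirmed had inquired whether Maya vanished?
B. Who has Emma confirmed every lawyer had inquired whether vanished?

A

In B, the wh-phrase is extracted from inside a wh-island (introduced by "whether"), which blocks movement.
In A, the extraction path crosses only that-complement boundaries, which are transparent.
So A is grammatical.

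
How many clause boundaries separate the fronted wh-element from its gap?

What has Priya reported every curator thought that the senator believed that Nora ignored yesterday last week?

"what" is extracted from the object of "ignored".
Boundaries crossed, outermost first: [Ø], [that], [that] — 3 in total.

3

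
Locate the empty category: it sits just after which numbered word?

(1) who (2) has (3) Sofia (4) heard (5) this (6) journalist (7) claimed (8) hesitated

7

The displaced element is "who" (word 1).
It is linked across 2 clause boundaries (Ø → Ø).
It functions as the subject of "hesitated", so the gap sits immediately after word 7 ("claimed").
Base order: Sofia has heard this journalist claimed that who hesitated.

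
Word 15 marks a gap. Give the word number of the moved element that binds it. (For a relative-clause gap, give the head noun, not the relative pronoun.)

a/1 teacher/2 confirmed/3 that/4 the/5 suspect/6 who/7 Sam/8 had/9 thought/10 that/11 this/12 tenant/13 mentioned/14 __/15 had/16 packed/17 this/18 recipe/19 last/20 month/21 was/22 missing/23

6

The gap at 15 is the subject of "packed", inside a relative clause.
The relative pronoun is "who" (word 7); it is bound by the head noun immediately before it.
Its filler is the head noun "suspect", at word 6.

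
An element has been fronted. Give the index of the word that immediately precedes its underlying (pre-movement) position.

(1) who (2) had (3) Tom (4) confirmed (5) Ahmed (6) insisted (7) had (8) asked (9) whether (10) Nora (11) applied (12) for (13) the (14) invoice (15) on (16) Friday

6

The displaced element is "who" (word 1).
It is linked across 2 clause boundaries (Ø → Ø).
It functions as the subject of "asked", so the gap sits immediately after word 6 ("insisted").
Base order: Tom had confirmed Ahmed insisted who had asked whether Nora applied for the invoice on Friday.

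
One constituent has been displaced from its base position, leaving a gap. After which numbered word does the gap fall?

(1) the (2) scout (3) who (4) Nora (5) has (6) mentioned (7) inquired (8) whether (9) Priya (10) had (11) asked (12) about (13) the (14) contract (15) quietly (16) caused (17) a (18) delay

The displaced element is "the scout" (word 2).
It is linked across 1 clause boundary (Ø).
It functions as the subject of "inquired", so the gap sits immediately after word 6 ("mentioned").
Base order: Nora has mentioned the scout inquired whether Priya had asked about the contract quietly.

6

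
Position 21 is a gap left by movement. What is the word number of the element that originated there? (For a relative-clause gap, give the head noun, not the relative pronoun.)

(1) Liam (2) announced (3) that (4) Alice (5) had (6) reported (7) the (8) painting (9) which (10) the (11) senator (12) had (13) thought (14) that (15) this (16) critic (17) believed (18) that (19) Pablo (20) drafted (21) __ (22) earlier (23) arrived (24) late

8

The gap at 21 is the object of "drafted", inside a relative clause.
The relative pronoun is "which" (word 9); it is bound by the head noun immediately before it.
Its filler is the head noun "painting", at word 8.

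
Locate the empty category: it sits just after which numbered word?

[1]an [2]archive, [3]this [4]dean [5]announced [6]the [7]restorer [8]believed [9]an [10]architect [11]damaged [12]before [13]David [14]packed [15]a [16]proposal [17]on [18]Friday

11

The displaced element is "an archive" (word 2).
It is linked across 2 clause boundaries (Ø → Ø).
It functions as the direct object of "damaged", so the gap sits immediately after word 11 ("damaged").
Base order: This dean announced the restorer believed an architect damaged an archive before David packed a proposal on Friday.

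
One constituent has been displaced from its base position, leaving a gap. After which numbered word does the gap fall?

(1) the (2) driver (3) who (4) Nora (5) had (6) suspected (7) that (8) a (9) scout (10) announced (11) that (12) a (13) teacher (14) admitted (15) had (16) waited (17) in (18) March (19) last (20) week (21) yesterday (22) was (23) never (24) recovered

14

The displaced element is "the driver" (word 2).
It is linked across 3 clause boundaries (that → that → Ø).
It functions as the subject of "waited", so the gap sits immediately after word 14 ("admitted").
Base order: Nora had suspected that a scout announced that a teacher admitted that the driver had waited in March last week yesterday.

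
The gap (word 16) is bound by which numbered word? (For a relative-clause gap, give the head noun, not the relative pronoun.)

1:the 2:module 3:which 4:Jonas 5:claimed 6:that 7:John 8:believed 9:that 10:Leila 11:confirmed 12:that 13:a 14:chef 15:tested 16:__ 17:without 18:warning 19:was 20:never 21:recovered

The gap at 16 is the object of "tested", inside a relative clause.
The relative pronoun is "which" (word 3); it is bound by the head noun immediately before it.
Its filler is the head noun "module", at word 2.

2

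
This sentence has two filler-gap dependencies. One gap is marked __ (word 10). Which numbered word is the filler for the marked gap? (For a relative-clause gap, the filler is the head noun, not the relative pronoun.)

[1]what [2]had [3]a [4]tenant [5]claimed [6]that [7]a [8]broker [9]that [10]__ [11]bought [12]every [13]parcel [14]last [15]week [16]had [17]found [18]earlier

The marked gap is inside the relative clause, the subject of "bought".
Its filler is the head noun "broker" (via "that"), at word 8.
(The other dependency links word 1 to a gap after word 17.)

8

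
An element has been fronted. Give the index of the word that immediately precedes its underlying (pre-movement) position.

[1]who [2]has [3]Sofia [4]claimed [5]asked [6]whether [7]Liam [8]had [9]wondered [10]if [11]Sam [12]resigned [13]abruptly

The displaced element is "who" (word 1).
It is linked across 1 clause boundary (Ø).
It functions as the subject of "asked", so the gap sits immediately after word 4 ("claimed").
Base order: Sofia has claimed that who asked whether Liam had wondered if Sam resigned abruptly.

4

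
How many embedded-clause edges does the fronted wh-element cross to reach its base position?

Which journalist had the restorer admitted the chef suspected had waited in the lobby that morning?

"which journalist" is extracted from the subject of "waited".
Boundaries crossed, outermost first: [Ø], [Ø] — 2 in total.

2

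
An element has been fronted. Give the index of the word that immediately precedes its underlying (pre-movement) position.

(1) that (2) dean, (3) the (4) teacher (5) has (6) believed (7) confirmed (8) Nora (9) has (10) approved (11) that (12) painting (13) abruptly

6

The displaced element is "that dean" (word 2).
It is linked across 1 clause boundary (Ø).
It functions as the subject of "confirmed", so the gap sits immediately after word 6 ("believed").
Base order: The teacher has believed that dean confirmed Nora has approved that painting abruptly.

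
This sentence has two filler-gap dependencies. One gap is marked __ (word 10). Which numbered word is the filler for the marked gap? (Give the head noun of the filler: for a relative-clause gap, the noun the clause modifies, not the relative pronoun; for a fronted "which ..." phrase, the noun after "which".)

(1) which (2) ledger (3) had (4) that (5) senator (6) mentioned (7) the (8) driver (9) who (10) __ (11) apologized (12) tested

The marked gap is inside the relative clause, the subject of "apologized".
Its filler is the head noun "driver" (via "who"), at word 8.
(The other dependency links word 2 to a gap after word 12.)

8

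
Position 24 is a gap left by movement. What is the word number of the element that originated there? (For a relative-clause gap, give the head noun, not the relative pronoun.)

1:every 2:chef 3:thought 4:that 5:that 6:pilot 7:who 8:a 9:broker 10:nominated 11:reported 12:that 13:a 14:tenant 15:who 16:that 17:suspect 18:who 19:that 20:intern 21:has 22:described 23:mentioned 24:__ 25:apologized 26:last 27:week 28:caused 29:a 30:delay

The gap at 24 is the subject of "apologized", inside a relative clause.
The relative pronoun is "who" (word 15); it is bound by the head noun immediately before it.
Its filler is the head noun "tenant", at word 14.

14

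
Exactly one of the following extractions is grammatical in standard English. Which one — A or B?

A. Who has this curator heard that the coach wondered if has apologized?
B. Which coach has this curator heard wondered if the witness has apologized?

In A, the wh-phrase is extracted from inside a wh-island (introduced by "if"), which blocks movement.
In B, the extraction path crosses only that-complement boundaries, which are transparent.
So B is grammatical.

B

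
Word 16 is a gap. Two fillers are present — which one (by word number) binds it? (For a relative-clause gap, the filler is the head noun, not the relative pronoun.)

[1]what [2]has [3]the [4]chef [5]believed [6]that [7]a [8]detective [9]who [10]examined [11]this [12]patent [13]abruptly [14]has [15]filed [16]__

The marked gap is the direct object of "filed".
Its filler is the fronted wh-phrase "what", at word 1.
(The other dependency links word 8 to a gap after word 9.)

1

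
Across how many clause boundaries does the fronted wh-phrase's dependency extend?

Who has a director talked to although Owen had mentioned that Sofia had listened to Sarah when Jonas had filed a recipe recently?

0

"who" originates inside the matrix clause — no clause boundary is crossed.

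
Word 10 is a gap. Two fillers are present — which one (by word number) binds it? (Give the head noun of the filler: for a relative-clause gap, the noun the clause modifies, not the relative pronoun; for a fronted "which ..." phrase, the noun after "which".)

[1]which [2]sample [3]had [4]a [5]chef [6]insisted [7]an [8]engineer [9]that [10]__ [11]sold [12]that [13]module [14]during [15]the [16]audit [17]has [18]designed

8

The marked gap is inside the relative clause, the subject of "sold".
Its filler is the head noun "engineer" (via "that"), at word 8.
(The other dependency links word 2 to a gap after word 18.)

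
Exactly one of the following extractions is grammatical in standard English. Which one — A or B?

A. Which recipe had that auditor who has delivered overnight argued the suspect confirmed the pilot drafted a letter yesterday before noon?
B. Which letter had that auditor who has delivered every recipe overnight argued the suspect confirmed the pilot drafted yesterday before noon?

B

In A, the wh-phrase is extracted from inside a complex-NP island (relative clause) (introduced by "who"), which blocks movement.
In B, the extraction path crosses only that-complement boundaries, which are transparent.
So B is grammatical.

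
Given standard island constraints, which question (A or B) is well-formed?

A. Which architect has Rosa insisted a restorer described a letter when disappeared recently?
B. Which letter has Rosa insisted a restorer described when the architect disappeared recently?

In A, the wh-phrase is extracted from inside an adjunct island (introduced by "when"), which blocks movement.
In B, the extraction path crosses only that-complement boundaries, which are transparent.
So B is grammatical.

B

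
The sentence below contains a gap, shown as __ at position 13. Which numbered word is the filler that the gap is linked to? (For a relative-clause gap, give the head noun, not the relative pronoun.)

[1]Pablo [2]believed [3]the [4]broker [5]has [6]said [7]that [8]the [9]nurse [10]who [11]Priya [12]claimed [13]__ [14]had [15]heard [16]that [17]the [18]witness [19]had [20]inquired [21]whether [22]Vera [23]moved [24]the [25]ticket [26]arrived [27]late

9

The gap at 13 is the subject of "heard", inside a relative clause.
The relative pronoun is "who" (word 10); it is bound by the head noun immediately before it.
Its filler is the head noun "nurse", at word 9.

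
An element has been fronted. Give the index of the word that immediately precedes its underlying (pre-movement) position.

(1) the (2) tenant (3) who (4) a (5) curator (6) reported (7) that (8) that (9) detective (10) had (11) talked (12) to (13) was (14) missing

12

The displaced element is "the tenant" (word 2).
It is linked across 1 clause boundary (that).
It functions as the object of the preposition "to" of "talked", so the gap sits immediately after word 12 ("to").
Base order: A curator reported that that detective had talked to the tenant.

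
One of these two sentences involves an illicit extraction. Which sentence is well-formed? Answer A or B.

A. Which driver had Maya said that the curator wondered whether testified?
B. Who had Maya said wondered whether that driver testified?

In A, the wh-phrase is extracted from inside a wh-island (introduced by "whether"), which blocks movement.
In B, the extraction path crosses only that-complement boundaries, which are transparent.
So B is grammatical.

B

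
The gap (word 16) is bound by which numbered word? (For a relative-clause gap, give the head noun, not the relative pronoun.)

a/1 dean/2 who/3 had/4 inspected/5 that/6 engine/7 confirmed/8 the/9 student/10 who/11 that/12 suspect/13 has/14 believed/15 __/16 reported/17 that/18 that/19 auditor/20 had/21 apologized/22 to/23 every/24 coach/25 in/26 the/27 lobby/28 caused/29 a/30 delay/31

10

The gap at 16 is the subject of "reported", inside a relative clause.
The relative pronoun is "who" (word 11); it is bound by the head noun immediately before it.
Its filler is the head noun "student", at word 10.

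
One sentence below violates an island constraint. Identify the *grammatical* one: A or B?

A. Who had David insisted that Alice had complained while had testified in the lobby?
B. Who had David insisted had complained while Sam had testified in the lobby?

B

In A, the wh-phrase is extracted from inside an adjunct island (introduced by "while"), which blocks movement.
In B, the extraction path crosses only that-complement boundaries, which are transparent.
So B is grammatical.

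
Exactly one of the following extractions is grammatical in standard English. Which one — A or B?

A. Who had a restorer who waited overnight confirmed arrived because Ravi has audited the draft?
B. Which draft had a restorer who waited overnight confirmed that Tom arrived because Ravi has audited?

In B, the wh-phrase is extracted from inside an adjunct island (introduced by "because"), which blocks movement.
In A, the extraction path crosses only that-complement boundaries, which are transparent.
So A is grammatical.

A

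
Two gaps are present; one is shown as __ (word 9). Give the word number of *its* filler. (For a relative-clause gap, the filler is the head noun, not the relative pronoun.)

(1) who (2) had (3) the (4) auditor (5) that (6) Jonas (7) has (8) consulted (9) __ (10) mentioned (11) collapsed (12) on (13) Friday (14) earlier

The marked gap is inside the relative clause, the direct object of "consulted".
Its filler is the head noun "auditor" (via "that"), at word 4.
(The other dependency links word 1 to a gap after word 10.)

4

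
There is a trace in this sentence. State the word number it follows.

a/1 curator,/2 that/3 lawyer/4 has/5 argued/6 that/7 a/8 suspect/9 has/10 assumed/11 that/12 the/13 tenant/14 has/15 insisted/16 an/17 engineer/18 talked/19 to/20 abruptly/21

The displaced element is "a curator" (word 2).
It is linked across 3 clause boundaries (that → that → Ø).
It functions as the object of the preposition "to" of "talked", so the gap sits immediately after word 20 ("to").
Base order: That lawyer has argued that a suspect has assumed that the tenant has insisted an engineer talked to a curator abruptly.

20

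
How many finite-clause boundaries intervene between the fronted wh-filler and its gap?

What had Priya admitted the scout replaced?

1

"what" is extracted from the object of "replaced".
Boundaries crossed, outermost first: [Ø] — 1 in total.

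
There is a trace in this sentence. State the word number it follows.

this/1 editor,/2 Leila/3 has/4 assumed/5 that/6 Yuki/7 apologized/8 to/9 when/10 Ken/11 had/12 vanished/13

9

The displaced element is "this editor" (word 2).
It is linked across 1 clause boundary (that).
It functions as the object of the preposition "to" of "apologized", so the gap sits immediately after word 9 ("to").
Base order: Leila has assumed that Yuki apologized to this editor when Ken had vanished.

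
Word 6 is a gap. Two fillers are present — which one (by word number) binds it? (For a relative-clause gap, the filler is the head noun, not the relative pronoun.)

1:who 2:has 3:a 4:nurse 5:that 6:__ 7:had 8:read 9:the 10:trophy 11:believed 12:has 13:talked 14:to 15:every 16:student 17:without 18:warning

The marked gap is inside the relative clause, the subject of "read".
Its filler is the head noun "nurse" (via "that"), at word 4.
(The other dependency links word 1 to a gap after word 11.)

4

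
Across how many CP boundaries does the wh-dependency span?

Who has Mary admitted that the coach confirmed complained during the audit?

2

"who" is extracted from the subject of "complained".
Boundaries crossed, outermost first: [that], [Ø] — 2 in total.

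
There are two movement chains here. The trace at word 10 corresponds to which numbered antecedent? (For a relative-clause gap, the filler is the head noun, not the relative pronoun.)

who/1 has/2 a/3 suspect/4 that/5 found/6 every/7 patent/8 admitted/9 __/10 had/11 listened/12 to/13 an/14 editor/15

The marked gap is the subject of "listened".
Its filler is the fronted wh-phrase "who", at word 1.
(The other dependency links word 4 to a gap after word 5.)

1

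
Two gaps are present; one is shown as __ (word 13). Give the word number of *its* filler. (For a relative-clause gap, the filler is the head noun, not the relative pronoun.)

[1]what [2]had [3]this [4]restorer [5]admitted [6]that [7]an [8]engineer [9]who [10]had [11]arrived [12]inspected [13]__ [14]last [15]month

1

The marked gap is the direct object of "inspected".
Its filler is the fronted wh-phrase "what", at word 1.
(The other dependency links word 8 to a gap after word 9.)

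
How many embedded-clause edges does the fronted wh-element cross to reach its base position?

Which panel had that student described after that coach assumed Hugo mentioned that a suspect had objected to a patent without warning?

"which panel" originates inside the matrix clause — no clause boundary is crossed.

0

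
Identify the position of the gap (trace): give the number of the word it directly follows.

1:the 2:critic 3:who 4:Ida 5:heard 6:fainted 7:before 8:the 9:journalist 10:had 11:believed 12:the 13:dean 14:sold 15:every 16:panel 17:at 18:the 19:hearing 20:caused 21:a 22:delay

The displaced element is "the critic" (word 2).
It is linked across 1 clause boundary (Ø).
It functions as the subject of "fainted", so the gap sits immediately after word 5 ("heard").
Base order: Ida heard the critic fainted before the journalist had believed the dean sold every panel at the hearing.

5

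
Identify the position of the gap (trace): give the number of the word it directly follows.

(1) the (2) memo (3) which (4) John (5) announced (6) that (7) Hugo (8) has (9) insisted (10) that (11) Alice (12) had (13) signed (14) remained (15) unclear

13

The displaced element is "the memo" (word 2).
It is linked across 2 clause boundaries (that → that).
It functions as the direct object of "signed", so the gap sits immediately after word 13 ("signed").
Base order: John announced that Hugo has insisted that Alice had signed the memo.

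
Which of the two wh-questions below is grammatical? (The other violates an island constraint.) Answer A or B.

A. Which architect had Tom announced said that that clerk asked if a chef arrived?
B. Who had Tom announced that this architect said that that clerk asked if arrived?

In B, the wh-phrase is extracted from inside a wh-island (introduced by "if"), which blocks movement.
In A, the extraction path crosses only that-complement boundaries, which are transparent.
So A is grammatical.

A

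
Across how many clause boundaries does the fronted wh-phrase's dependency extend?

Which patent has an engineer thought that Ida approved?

"which patent" is extracted from the object of "approved".
Boundaries crossed, outermost first: [that] — 1 in total.

1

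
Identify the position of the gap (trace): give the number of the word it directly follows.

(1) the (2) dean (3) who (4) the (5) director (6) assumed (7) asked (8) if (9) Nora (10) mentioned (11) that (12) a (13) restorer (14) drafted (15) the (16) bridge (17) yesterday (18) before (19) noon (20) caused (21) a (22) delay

6

The displaced element is "the dean" (word 2).
It is linked across 1 clause boundary (Ø).
It functions as the subject of "asked", so the gap sits immediately after word 6 ("assumed").
Base order: The director assumed the dean asked if Nora mentioned that a restorer drafted the bridge yesterday before noon.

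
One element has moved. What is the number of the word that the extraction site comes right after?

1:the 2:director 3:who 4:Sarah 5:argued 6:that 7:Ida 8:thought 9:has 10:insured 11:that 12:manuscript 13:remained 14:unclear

8

The displaced element is "the director" (word 2).
It is linked across 2 clause boundaries (that → Ø).
It functions as the subject of "insured", so the gap sits immediately after word 8 ("thought").
Base order: Sarah argued that Ida thought that the director has insured that manuscript.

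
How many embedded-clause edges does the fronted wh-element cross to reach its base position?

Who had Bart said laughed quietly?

1

"who" is extracted from the subject of "laughed".
Boundaries crossed, outermost first: [Ø] — 1 in total.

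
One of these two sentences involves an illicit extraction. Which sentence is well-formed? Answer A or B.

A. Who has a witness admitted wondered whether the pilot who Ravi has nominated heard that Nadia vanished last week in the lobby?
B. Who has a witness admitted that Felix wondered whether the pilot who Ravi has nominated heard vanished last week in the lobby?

A

In B, the wh-phrase is extracted from inside a wh-island (introduced by "whether"), which blocks movement.
In A, the extraction path crosses only that-complement boundaries, which are transparent.
So A is grammatical.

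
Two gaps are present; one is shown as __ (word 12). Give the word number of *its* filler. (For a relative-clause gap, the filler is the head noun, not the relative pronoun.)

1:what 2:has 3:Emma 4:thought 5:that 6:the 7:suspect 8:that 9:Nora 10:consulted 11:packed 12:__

The marked gap is the direct object of "packed".
Its filler is the fronted wh-phrase "what", at word 1.
(The other dependency links word 7 to a gap after word 10.)

1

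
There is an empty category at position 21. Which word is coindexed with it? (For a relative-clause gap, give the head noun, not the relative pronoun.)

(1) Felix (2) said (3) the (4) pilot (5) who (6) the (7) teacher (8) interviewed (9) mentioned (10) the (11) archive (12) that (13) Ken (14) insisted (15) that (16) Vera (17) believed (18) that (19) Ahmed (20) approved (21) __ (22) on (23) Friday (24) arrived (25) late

The gap at 21 is the object of "approved", inside a relative clause.
The relative pronoun is "that" (word 12); it is bound by the head noun immediately before it.
Its filler is the head noun "archive", at word 11.

11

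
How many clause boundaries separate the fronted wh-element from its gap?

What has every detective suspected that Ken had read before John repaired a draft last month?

"what" is extracted from the object of "read".
Boundaries crossed, outermost first: [that] — 1 in total.

1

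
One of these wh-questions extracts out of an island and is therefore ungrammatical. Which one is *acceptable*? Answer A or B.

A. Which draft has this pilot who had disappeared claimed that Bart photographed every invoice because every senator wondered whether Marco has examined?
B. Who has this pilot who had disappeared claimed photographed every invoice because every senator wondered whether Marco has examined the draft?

B

In A, the wh-phrase is extracted from inside an adjunct island (introduced by "because"), which blocks movement.
In B, the extraction path crosses only that-complement boundaries, which are transparent.
So B is grammatical.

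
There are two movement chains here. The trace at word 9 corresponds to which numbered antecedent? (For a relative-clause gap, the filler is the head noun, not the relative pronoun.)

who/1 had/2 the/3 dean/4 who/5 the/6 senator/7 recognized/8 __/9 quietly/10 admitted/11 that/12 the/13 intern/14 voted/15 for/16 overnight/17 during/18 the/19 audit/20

The marked gap is inside the relative clause, the direct object of "recognized".
Its filler is the head noun "dean" (via "who"), at word 4.
(The other dependency links word 1 to a gap after word 16.)

4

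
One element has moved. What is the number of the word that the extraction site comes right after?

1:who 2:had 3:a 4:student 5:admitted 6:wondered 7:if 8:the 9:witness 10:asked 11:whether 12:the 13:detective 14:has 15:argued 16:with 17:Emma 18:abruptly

5

The displaced element is "who" (word 1).
It is linked across 1 clause boundary (Ø).
It functions as the subject of "wondered", so the gap sits immediately after word 5 ("admitted").
Base order: A student had admitted that who wondered if the witness asked whether the detective has argued with Emma abruptly.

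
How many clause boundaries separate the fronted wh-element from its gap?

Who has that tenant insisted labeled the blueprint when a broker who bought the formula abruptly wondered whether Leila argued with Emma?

"who" is extracted from the subject of "labeled".
Boundaries crossed, outermost first: [Ø] — 1 in total.

1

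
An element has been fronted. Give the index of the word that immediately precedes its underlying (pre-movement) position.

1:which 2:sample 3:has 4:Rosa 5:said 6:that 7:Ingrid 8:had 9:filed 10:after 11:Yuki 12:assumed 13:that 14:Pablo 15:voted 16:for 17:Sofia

The displaced element is "which sample" (word 2).
It is linked across 1 clause boundary (that).
It functions as the direct object of "filed", so the gap sits immediately after word 9 ("filed").
Base order: Rosa has said that Ingrid had filed which sample after Yuki assumed that Pablo voted for Sofia.

9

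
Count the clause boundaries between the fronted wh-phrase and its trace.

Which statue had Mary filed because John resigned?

0

"which statue" originates inside the matrix clause — no clause boundary is crossed.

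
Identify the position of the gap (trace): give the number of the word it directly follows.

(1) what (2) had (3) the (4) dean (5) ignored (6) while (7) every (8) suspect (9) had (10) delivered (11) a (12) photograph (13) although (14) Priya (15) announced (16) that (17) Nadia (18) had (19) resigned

5

The displaced element is "what" (word 1).
It functions as the direct object of "ignored", so the gap sits immediately after word 5 ("ignored").
Base order: The dean had ignored what while every suspect had delivered a photograph although Priya announced that Nadia had resigned.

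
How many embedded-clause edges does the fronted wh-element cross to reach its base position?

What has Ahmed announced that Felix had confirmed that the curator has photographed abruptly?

2

"what" is extracted from the object of "photographed".
Boundaries crossed, outermost first: [that], [that] — 2 in total.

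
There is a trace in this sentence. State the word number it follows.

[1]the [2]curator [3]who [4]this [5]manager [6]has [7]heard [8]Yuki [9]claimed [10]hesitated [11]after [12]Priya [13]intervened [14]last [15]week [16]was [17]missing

9

The displaced element is "the curator" (word 2).
It is linked across 2 clause boundaries (Ø → Ø).
It functions as the subject of "hesitated", so the gap sits immediately after word 9 ("claimed").
Base order: This manager has heard Yuki claimed that the curator hesitated after Priya intervened last week.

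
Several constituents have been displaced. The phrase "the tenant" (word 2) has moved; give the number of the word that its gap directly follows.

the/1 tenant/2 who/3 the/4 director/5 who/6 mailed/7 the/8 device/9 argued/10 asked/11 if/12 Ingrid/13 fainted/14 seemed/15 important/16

10

The displaced element is "the tenant" (word 2).
It is linked across 1 clause boundary (Ø).
It functions as the subject of "asked", so the gap sits immediately after word 10 ("argued").
Base order: The director who mailed the device argued that the tenant asked if Ingrid fainted.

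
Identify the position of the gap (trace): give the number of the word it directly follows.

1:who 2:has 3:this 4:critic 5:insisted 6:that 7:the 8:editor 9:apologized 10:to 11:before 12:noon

10

The displaced element is "who" (word 1).
It is linked across 1 clause boundary (that).
It functions as the object of the preposition "to" of "apologized", so the gap sits immediately after word 10 ("to").
Base order: This critic has insisted that the editor apologized to who before noon.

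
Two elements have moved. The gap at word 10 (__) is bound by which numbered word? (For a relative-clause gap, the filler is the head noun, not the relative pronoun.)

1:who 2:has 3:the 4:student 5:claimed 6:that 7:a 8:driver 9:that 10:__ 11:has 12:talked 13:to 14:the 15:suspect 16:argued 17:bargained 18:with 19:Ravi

The marked gap is inside the relative clause, the subject of "talked".
Its filler is the head noun "driver" (via "that"), at word 8.
(The other dependency links word 1 to a gap after word 16.)

8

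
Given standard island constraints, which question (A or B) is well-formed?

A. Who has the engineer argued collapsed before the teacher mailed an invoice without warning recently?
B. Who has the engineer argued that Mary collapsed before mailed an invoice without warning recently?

In B, the wh-phrase is extracted from inside an adjunct island (introduced by "before"), which blocks movement.
In A, the extraction path crosses only that-complement boundaries, which are transparent.
So A is grammatical.

A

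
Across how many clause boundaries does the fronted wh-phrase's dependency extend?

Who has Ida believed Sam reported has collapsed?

"who" is extracted from the subject of "collapsed".
Boundaries crossed, outermost first: [Ø], [Ø] — 2 in total.

2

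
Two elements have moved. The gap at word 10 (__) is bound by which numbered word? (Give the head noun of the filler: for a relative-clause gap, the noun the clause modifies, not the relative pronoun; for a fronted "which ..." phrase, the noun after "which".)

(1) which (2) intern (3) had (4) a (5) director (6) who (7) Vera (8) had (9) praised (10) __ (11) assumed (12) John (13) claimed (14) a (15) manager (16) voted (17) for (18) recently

5

The marked gap is inside the relative clause, the direct object of "praised".
Its filler is the head noun "director" (via "who"), at word 5.
(The other dependency links word 2 to a gap after word 17.)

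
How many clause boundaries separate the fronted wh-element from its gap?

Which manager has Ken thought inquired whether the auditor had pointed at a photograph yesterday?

1

"which manager" is extracted from the subject of "inquired".
Boundaries crossed, outermost first: [Ø] — 1 in total.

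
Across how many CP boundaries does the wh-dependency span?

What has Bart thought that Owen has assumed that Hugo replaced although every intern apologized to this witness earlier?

2

"what" is extracted from the object of "replaced".
Boundaries crossed, outermost first: [that], [that] — 2 in total.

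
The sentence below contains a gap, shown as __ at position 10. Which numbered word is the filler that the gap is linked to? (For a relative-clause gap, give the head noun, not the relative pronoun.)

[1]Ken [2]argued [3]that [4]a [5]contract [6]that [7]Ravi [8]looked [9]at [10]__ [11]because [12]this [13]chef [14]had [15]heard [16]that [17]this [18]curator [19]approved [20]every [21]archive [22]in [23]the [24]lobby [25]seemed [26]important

5

The gap at 10 is the prepositional object of "looked", inside a relative clause.
The relative pronoun is "that" (word 6); it is bound by the head noun immediately before it.
Its filler is the head noun "contract", at word 5.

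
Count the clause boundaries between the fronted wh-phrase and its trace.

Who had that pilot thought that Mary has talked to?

"who" is extracted from the PP object of "talked".
Boundaries crossed, outermost first: [that] — 1 in total.

1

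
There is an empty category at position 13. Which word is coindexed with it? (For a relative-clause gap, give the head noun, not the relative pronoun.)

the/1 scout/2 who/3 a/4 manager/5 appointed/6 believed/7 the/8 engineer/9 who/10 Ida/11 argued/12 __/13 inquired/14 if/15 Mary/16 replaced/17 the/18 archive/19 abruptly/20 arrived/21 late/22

9

The gap at 13 is the subject of "inquired", inside a relative clause.
The relative pronoun is "who" (word 10); it is bound by the head noun immediately before it.
Its filler is the head noun "engineer", at word 9.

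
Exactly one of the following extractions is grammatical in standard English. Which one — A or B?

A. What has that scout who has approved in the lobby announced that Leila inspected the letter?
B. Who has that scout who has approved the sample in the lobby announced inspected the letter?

B

In A, the wh-phrase is extracted from inside a complex-NP island (relative clause) (introduced by "who"), which blocks movement.
In B, the extraction path crosses only that-complement boundaries, which are transparent.
So B is grammatical.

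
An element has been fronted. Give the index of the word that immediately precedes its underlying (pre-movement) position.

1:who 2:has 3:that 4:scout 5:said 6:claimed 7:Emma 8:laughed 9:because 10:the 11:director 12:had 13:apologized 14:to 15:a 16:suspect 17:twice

The displaced element is "who" (word 1).
It is linked across 1 clause boundary (Ø).
It functions as the subject of "claimed", so the gap sits immediately after word 5 ("said").
Base order: That scout has said that who claimed Emma laughed because the director had apologized to a suspect twice.

5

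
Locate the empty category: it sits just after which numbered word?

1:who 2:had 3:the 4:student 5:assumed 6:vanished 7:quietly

5

The displaced element is "who" (word 1).
It is linked across 1 clause boundary (Ø).
It functions as the subject of "vanished", so the gap sits immediately after word 5 ("assumed").
Base order: The student had assumed who vanished quietly.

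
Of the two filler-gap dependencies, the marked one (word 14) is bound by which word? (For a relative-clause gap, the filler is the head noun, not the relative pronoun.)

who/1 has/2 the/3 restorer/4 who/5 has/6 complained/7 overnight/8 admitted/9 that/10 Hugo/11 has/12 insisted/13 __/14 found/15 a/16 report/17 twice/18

The marked gap is the subject of "found".
Its filler is the fronted wh-phrase "who", at word 1.
(The other dependency links word 4 to a gap after word 5.)

1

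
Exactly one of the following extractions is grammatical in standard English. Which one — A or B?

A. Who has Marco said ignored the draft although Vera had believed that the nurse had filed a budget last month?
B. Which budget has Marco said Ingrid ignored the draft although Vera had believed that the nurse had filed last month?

A

In B, the wh-phrase is extracted from inside an adjunct island (introduced by "although"), which blocks movement.
In A, the extraction path crosses only that-complement boundaries, which are transparent.
So A is grammatical.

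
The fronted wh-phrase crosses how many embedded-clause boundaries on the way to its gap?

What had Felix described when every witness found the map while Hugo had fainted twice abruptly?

"what" originates inside the matrix clause — no clause boundary is crossed.

0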